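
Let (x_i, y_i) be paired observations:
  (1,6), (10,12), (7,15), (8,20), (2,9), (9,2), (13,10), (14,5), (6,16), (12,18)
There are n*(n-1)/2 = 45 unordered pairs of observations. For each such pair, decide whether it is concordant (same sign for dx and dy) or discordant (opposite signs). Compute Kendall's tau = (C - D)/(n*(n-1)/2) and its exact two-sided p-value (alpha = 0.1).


Step 1: Enumerate the 45 unordered pairs (i,j) with i<j and classify each by sign(x_j-x_i) * sign(y_j-y_i).
  (1,2):dx=+9,dy=+6->C; (1,3):dx=+6,dy=+9->C; (1,4):dx=+7,dy=+14->C; (1,5):dx=+1,dy=+3->C
  (1,6):dx=+8,dy=-4->D; (1,7):dx=+12,dy=+4->C; (1,8):dx=+13,dy=-1->D; (1,9):dx=+5,dy=+10->C
  (1,10):dx=+11,dy=+12->C; (2,3):dx=-3,dy=+3->D; (2,4):dx=-2,dy=+8->D; (2,5):dx=-8,dy=-3->C
  (2,6):dx=-1,dy=-10->C; (2,7):dx=+3,dy=-2->D; (2,8):dx=+4,dy=-7->D; (2,9):dx=-4,dy=+4->D
  (2,10):dx=+2,dy=+6->C; (3,4):dx=+1,dy=+5->C; (3,5):dx=-5,dy=-6->C; (3,6):dx=+2,dy=-13->D
  (3,7):dx=+6,dy=-5->D; (3,8):dx=+7,dy=-10->D; (3,9):dx=-1,dy=+1->D; (3,10):dx=+5,dy=+3->C
  (4,5):dx=-6,dy=-11->C; (4,6):dx=+1,dy=-18->D; (4,7):dx=+5,dy=-10->D; (4,8):dx=+6,dy=-15->D
  (4,9):dx=-2,dy=-4->C; (4,10):dx=+4,dy=-2->D; (5,6):dx=+7,dy=-7->D; (5,7):dx=+11,dy=+1->C
  (5,8):dx=+12,dy=-4->D; (5,9):dx=+4,dy=+7->C; (5,10):dx=+10,dy=+9->C; (6,7):dx=+4,dy=+8->C
  (6,8):dx=+5,dy=+3->C; (6,9):dx=-3,dy=+14->D; (6,10):dx=+3,dy=+16->C; (7,8):dx=+1,dy=-5->D
  (7,9):dx=-7,dy=+6->D; (7,10):dx=-1,dy=+8->D; (8,9):dx=-8,dy=+11->D; (8,10):dx=-2,dy=+13->D
  (9,10):dx=+6,dy=+2->C
Step 2: C = 22, D = 23, total pairs = 45.
Step 3: tau = (C - D)/(n(n-1)/2) = (22 - 23)/45 = -0.022222.
Step 4: Exact two-sided p-value (enumerate n! = 3628800 permutations of y under H0): p = 1.000000.
Step 5: alpha = 0.1. fail to reject H0.

tau_b = -0.0222 (C=22, D=23), p = 1.000000, fail to reject H0.


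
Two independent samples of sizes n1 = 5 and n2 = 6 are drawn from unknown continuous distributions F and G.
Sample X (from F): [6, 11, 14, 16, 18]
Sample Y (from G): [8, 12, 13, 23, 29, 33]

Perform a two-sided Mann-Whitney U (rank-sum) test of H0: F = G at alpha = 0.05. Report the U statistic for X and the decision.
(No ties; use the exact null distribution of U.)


Step 1: Combine and sort all 11 observations; assign midranks.
sorted (value, group): (6,X), (8,Y), (11,X), (12,Y), (13,Y), (14,X), (16,X), (18,X), (23,Y), (29,Y), (33,Y)
ranks: 6->1, 8->2, 11->3, 12->4, 13->5, 14->6, 16->7, 18->8, 23->9, 29->10, 33->11
Step 2: Rank sum for X: R1 = 1 + 3 + 6 + 7 + 8 = 25.
Step 3: U_X = R1 - n1(n1+1)/2 = 25 - 5*6/2 = 25 - 15 = 10.
       U_Y = n1*n2 - U_X = 30 - 10 = 20.
Step 4: No ties, so the exact null distribution of U (based on enumerating the C(11,5) = 462 equally likely rank assignments) gives the two-sided p-value.
Step 5: p-value = 0.428571; compare to alpha = 0.05. fail to reject H0.

U_X = 10, p = 0.428571, fail to reject H0 at alpha = 0.05.


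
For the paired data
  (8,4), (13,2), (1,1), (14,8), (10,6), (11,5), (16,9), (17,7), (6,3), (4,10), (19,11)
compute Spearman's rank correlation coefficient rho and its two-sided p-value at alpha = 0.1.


Step 1: Rank x and y separately (midranks; no ties here).
rank(x): 8->4, 13->7, 1->1, 14->8, 10->5, 11->6, 16->9, 17->10, 6->3, 4->2, 19->11
rank(y): 4->4, 2->2, 1->1, 8->8, 6->6, 5->5, 9->9, 7->7, 3->3, 10->10, 11->11
Step 2: d_i = R_x(i) - R_y(i); compute d_i^2.
  (4-4)^2=0, (7-2)^2=25, (1-1)^2=0, (8-8)^2=0, (5-6)^2=1, (6-5)^2=1, (9-9)^2=0, (10-7)^2=9, (3-3)^2=0, (2-10)^2=64, (11-11)^2=0
sum(d^2) = 100.
Step 3: rho = 1 - 6*100 / (11*(11^2 - 1)) = 1 - 600/1320 = 0.545455.
Step 4: Under H0, t = rho * sqrt((n-2)/(1-rho^2)) = 1.9524 ~ t(9).
Step 5: Two-sided p-value from the t-distribution with 9 df = 0.082651.
Step 6: alpha = 0.1. reject H0.

rho = 0.5455, p = 0.082651, reject H0 at alpha = 0.1.


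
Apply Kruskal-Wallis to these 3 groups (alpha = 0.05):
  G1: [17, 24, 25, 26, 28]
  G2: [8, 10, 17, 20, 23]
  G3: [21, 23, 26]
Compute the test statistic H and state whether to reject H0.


Step 1: Combine all N = 13 observations and assign midranks.
sorted (value, group, rank): (8,G2,1), (10,G2,2), (17,G1,3.5), (17,G2,3.5), (20,G2,5), (21,G3,6), (23,G2,7.5), (23,G3,7.5), (24,G1,9), (25,G1,10), (26,G1,11.5), (26,G3,11.5), (28,G1,13)
Step 2: Sum ranks within each group.
R_1 = 47 (n_1 = 5)
R_2 = 19 (n_2 = 5)
R_3 = 25 (n_3 = 3)
Step 3: H = 12/(N(N+1)) * sum(R_i^2/n_i) - 3(N+1)
     = 12/(13*14) * (47^2/5 + 19^2/5 + 25^2/3) - 3*14
     = 0.065934 * 722.333 - 42
     = 5.626374.
Step 4: Ties present; correction factor C = 1 - 18/(13^3 - 13) = 0.991758. Corrected H = 5.626374 / 0.991758 = 5.673130.
Step 5: Under H0, H ~ chi^2(2); p-value = 0.058627.
Step 6: alpha = 0.05. fail to reject H0.

H = 5.6731, df = 2, p = 0.058627, fail to reject H0.


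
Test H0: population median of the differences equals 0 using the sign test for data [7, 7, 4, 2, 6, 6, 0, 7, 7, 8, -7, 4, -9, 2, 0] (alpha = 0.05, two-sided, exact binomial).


Step 1: Discard zero differences. Original n = 15; n_eff = number of nonzero differences = 13.
Nonzero differences (with sign): +7, +7, +4, +2, +6, +6, +7, +7, +8, -7, +4, -9, +2
Step 2: Count signs: positive = 11, negative = 2.
Step 3: Under H0: P(positive) = 0.5, so the number of positives S ~ Bin(13, 0.5).
Step 4: Two-sided exact p-value = sum of Bin(13,0.5) probabilities at or below the observed probability = 0.022461.
Step 5: alpha = 0.05. reject H0.

n_eff = 13, pos = 11, neg = 2, p = 0.022461, reject H0.


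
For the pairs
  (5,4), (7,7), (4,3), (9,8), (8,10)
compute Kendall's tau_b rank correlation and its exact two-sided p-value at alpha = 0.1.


Step 1: Enumerate the 10 unordered pairs (i,j) with i<j and classify each by sign(x_j-x_i) * sign(y_j-y_i).
  (1,2):dx=+2,dy=+3->C; (1,3):dx=-1,dy=-1->C; (1,4):dx=+4,dy=+4->C; (1,5):dx=+3,dy=+6->C
  (2,3):dx=-3,dy=-4->C; (2,4):dx=+2,dy=+1->C; (2,5):dx=+1,dy=+3->C; (3,4):dx=+5,dy=+5->C
  (3,5):dx=+4,dy=+7->C; (4,5):dx=-1,dy=+2->D
Step 2: C = 9, D = 1, total pairs = 10.
Step 3: tau = (C - D)/(n(n-1)/2) = (9 - 1)/10 = 0.800000.
Step 4: Exact two-sided p-value (enumerate n! = 120 permutations of y under H0): p = 0.083333.
Step 5: alpha = 0.1. reject H0.

tau_b = 0.8000 (C=9, D=1), p = 0.083333, reject H0.


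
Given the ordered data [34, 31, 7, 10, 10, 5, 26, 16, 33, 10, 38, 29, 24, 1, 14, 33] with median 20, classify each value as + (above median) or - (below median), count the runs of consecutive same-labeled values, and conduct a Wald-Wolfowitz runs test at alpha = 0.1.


Step 1: Compute median = 20; label A = above, B = below.
Labels in order: AABBBBABABAAABBA  (n_A = 8, n_B = 8)
Step 2: Count runs R = 9.
Step 3: Under H0 (random ordering), E[R] = 2*n_A*n_B/(n_A+n_B) + 1 = 2*8*8/16 + 1 = 9.0000.
        Var[R] = 2*n_A*n_B*(2*n_A*n_B - n_A - n_B) / ((n_A+n_B)^2 * (n_A+n_B-1)) = 14336/3840 = 3.7333.
        SD[R] = 1.9322.
Step 4: R = E[R], so z = 0 with no continuity correction.
Step 5: Two-sided p-value via normal approximation = 2*(1 - Phi(|z|)) = 1.000000.
Step 6: alpha = 0.1. fail to reject H0.

R = 9, z = 0.0000, p = 1.000000, fail to reject H0.


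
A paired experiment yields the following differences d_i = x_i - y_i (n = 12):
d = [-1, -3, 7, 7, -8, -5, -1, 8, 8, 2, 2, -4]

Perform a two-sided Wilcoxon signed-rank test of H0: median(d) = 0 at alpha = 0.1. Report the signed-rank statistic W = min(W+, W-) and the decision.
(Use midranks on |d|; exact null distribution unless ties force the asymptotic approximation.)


Step 1: Drop any zero differences (none here) and take |d_i|.
|d| = [1, 3, 7, 7, 8, 5, 1, 8, 8, 2, 2, 4]
Step 2: Midrank |d_i| (ties get averaged ranks).
ranks: |1|->1.5, |3|->5, |7|->8.5, |7|->8.5, |8|->11, |5|->7, |1|->1.5, |8|->11, |8|->11, |2|->3.5, |2|->3.5, |4|->6
Step 3: Attach original signs; sum ranks with positive sign and with negative sign.
W+ = 8.5 + 8.5 + 11 + 11 + 3.5 + 3.5 = 46
W- = 1.5 + 5 + 11 + 7 + 1.5 + 6 = 32
(Check: W+ + W- = 78 should equal n(n+1)/2 = 78.)
Step 4: Test statistic W = min(W+, W-) = 32.
Step 5: Ties in |d|, so use the tie-corrected normal approximation.
        E[W] = n(n+1)/4 = 12*13/4 = 39.
        Tie groups: |d|=1 (t=2), |d|=2 (t=2), |d|=7 (t=2), |d|=8 (t=3); sum(t^3 - t) = 42.
        Var[W] = n(n+1)(2n+1)/24 - sum(t^3-t)/48 = 3900/24 - 42/48 = 161.625.
        z = (W - E[W]) / sqrt(Var[W]) = (32 - 39) / 12.7132 = -0.5506.
        Two-sided p = 2*Phi(z) = 0.581901.
Step 6: alpha = 0.1. fail to reject H0.

W+ = 46, W- = 32, W = min = 32, p = 0.581901, fail to reject H0.


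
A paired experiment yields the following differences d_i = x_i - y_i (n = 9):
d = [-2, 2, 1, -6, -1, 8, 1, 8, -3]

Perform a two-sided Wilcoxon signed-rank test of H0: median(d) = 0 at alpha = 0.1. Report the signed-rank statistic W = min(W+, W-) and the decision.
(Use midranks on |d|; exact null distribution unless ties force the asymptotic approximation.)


Step 1: Drop any zero differences (none here) and take |d_i|.
|d| = [2, 2, 1, 6, 1, 8, 1, 8, 3]
Step 2: Midrank |d_i| (ties get averaged ranks).
ranks: |2|->4.5, |2|->4.5, |1|->2, |6|->7, |1|->2, |8|->8.5, |1|->2, |8|->8.5, |3|->6
Step 3: Attach original signs; sum ranks with positive sign and with negative sign.
W+ = 4.5 + 2 + 8.5 + 2 + 8.5 = 25.5
W- = 4.5 + 7 + 2 + 6 = 19.5
(Check: W+ + W- = 45 should equal n(n+1)/2 = 45.)
Step 4: Test statistic W = min(W+, W-) = 19.5.
Step 5: Ties in |d|, so use the tie-corrected normal approximation.
        E[W] = n(n+1)/4 = 9*10/4 = 22.5.
        Tie groups: |d|=1 (t=3), |d|=2 (t=2), |d|=8 (t=2); sum(t^3 - t) = 36.
        Var[W] = n(n+1)(2n+1)/24 - sum(t^3-t)/48 = 1710/24 - 36/48 = 70.5.
        z = (W - E[W]) / sqrt(Var[W]) = (19.5 - 22.5) / 8.3964 = -0.3573.
        Two-sided p = 2*Phi(z) = 0.720871.
Step 6: alpha = 0.1. fail to reject H0.

W+ = 25.5, W- = 19.5, W = min = 19.5, p = 0.720871, fail to reject H0.


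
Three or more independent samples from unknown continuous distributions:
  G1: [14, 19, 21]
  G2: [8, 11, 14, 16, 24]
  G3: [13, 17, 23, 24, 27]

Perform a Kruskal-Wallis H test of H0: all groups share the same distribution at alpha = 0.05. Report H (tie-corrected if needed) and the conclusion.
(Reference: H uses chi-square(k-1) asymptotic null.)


Step 1: Combine all N = 13 observations and assign midranks.
sorted (value, group, rank): (8,G2,1), (11,G2,2), (13,G3,3), (14,G1,4.5), (14,G2,4.5), (16,G2,6), (17,G3,7), (19,G1,8), (21,G1,9), (23,G3,10), (24,G2,11.5), (24,G3,11.5), (27,G3,13)
Step 2: Sum ranks within each group.
R_1 = 21.5 (n_1 = 3)
R_2 = 25 (n_2 = 5)
R_3 = 44.5 (n_3 = 5)
Step 3: H = 12/(N(N+1)) * sum(R_i^2/n_i) - 3(N+1)
     = 12/(13*14) * (21.5^2/3 + 25^2/5 + 44.5^2/5) - 3*14
     = 0.065934 * 675.133 - 42
     = 2.514286.
Step 4: Ties present; correction factor C = 1 - 12/(13^3 - 13) = 0.994505. Corrected H = 2.514286 / 0.994505 = 2.528177.
Step 5: Under H0, H ~ chi^2(2); p-value = 0.282497.
Step 6: alpha = 0.05. fail to reject H0.

H = 2.5282, df = 2, p = 0.282497, fail to reject H0.


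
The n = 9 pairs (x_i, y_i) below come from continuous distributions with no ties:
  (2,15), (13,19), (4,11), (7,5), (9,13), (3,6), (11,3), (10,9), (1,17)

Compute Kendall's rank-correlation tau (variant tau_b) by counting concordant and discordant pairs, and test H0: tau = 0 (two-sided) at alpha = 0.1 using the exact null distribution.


Step 1: Enumerate the 36 unordered pairs (i,j) with i<j and classify each by sign(x_j-x_i) * sign(y_j-y_i).
  (1,2):dx=+11,dy=+4->C; (1,3):dx=+2,dy=-4->D; (1,4):dx=+5,dy=-10->D; (1,5):dx=+7,dy=-2->D
  (1,6):dx=+1,dy=-9->D; (1,7):dx=+9,dy=-12->D; (1,8):dx=+8,dy=-6->D; (1,9):dx=-1,dy=+2->D
  (2,3):dx=-9,dy=-8->C; (2,4):dx=-6,dy=-14->C; (2,5):dx=-4,dy=-6->C; (2,6):dx=-10,dy=-13->C
  (2,7):dx=-2,dy=-16->C; (2,8):dx=-3,dy=-10->C; (2,9):dx=-12,dy=-2->C; (3,4):dx=+3,dy=-6->D
  (3,5):dx=+5,dy=+2->C; (3,6):dx=-1,dy=-5->C; (3,7):dx=+7,dy=-8->D; (3,8):dx=+6,dy=-2->D
  (3,9):dx=-3,dy=+6->D; (4,5):dx=+2,dy=+8->C; (4,6):dx=-4,dy=+1->D; (4,7):dx=+4,dy=-2->D
  (4,8):dx=+3,dy=+4->C; (4,9):dx=-6,dy=+12->D; (5,6):dx=-6,dy=-7->C; (5,7):dx=+2,dy=-10->D
  (5,8):dx=+1,dy=-4->D; (5,9):dx=-8,dy=+4->D; (6,7):dx=+8,dy=-3->D; (6,8):dx=+7,dy=+3->C
  (6,9):dx=-2,dy=+11->D; (7,8):dx=-1,dy=+6->D; (7,9):dx=-10,dy=+14->D; (8,9):dx=-9,dy=+8->D
Step 2: C = 14, D = 22, total pairs = 36.
Step 3: tau = (C - D)/(n(n-1)/2) = (14 - 22)/36 = -0.222222.
Step 4: Exact two-sided p-value (enumerate n! = 362880 permutations of y under H0): p = 0.476709.
Step 5: alpha = 0.1. fail to reject H0.

tau_b = -0.2222 (C=14, D=22), p = 0.476709, fail to reject H0.


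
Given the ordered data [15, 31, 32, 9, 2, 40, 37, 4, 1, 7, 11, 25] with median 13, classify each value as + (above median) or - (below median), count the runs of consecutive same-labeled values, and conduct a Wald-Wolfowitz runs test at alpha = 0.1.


Step 1: Compute median = 13; label A = above, B = below.
Labels in order: AAABBAABBBBA  (n_A = 6, n_B = 6)
Step 2: Count runs R = 5.
Step 3: Under H0 (random ordering), E[R] = 2*n_A*n_B/(n_A+n_B) + 1 = 2*6*6/12 + 1 = 7.0000.
        Var[R] = 2*n_A*n_B*(2*n_A*n_B - n_A - n_B) / ((n_A+n_B)^2 * (n_A+n_B-1)) = 4320/1584 = 2.7273.
        SD[R] = 1.6514.
Step 4: Continuity-corrected z = (R + 0.5 - E[R]) / SD[R] = (5 + 0.5 - 7.0000) / 1.6514 = -0.9083.
Step 5: Two-sided p-value via normal approximation = 2*(1 - Phi(|z|)) = 0.363722.
Step 6: alpha = 0.1. fail to reject H0.

R = 5, z = -0.9083, p = 0.363722, fail to reject H0.


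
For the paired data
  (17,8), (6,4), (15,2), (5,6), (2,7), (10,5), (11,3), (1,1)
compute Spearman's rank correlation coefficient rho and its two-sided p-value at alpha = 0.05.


Step 1: Rank x and y separately (midranks; no ties here).
rank(x): 17->8, 6->4, 15->7, 5->3, 2->2, 10->5, 11->6, 1->1
rank(y): 8->8, 4->4, 2->2, 6->6, 7->7, 5->5, 3->3, 1->1
Step 2: d_i = R_x(i) - R_y(i); compute d_i^2.
  (8-8)^2=0, (4-4)^2=0, (7-2)^2=25, (3-6)^2=9, (2-7)^2=25, (5-5)^2=0, (6-3)^2=9, (1-1)^2=0
sum(d^2) = 68.
Step 3: rho = 1 - 6*68 / (8*(8^2 - 1)) = 1 - 408/504 = 0.190476.
Step 4: Under H0, t = rho * sqrt((n-2)/(1-rho^2)) = 0.4753 ~ t(6).
Step 5: Two-sided p-value from the t-distribution with 6 df = 0.651401.
Step 6: alpha = 0.05. fail to reject H0.

rho = 0.1905, p = 0.651401, fail to reject H0 at alpha = 0.05.


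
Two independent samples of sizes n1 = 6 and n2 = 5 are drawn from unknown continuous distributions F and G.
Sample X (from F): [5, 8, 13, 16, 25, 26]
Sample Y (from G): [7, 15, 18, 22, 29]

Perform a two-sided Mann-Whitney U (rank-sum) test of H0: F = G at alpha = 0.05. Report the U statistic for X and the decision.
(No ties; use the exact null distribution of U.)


Step 1: Combine and sort all 11 observations; assign midranks.
sorted (value, group): (5,X), (7,Y), (8,X), (13,X), (15,Y), (16,X), (18,Y), (22,Y), (25,X), (26,X), (29,Y)
ranks: 5->1, 7->2, 8->3, 13->4, 15->5, 16->6, 18->7, 22->8, 25->9, 26->10, 29->11
Step 2: Rank sum for X: R1 = 1 + 3 + 4 + 6 + 9 + 10 = 33.
Step 3: U_X = R1 - n1(n1+1)/2 = 33 - 6*7/2 = 33 - 21 = 12.
       U_Y = n1*n2 - U_X = 30 - 12 = 18.
Step 4: No ties, so the exact null distribution of U (based on enumerating the C(11,6) = 462 equally likely rank assignments) gives the two-sided p-value.
Step 5: p-value = 0.662338; compare to alpha = 0.05. fail to reject H0.

U_X = 12, p = 0.662338, fail to reject H0 at alpha = 0.05.


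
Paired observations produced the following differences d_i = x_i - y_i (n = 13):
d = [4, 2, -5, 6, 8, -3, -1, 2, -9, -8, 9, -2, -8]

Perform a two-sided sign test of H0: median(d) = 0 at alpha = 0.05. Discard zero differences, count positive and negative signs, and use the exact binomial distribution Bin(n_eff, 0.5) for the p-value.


Step 1: Discard zero differences. Original n = 13; n_eff = number of nonzero differences = 13.
Nonzero differences (with sign): +4, +2, -5, +6, +8, -3, -1, +2, -9, -8, +9, -2, -8
Step 2: Count signs: positive = 6, negative = 7.
Step 3: Under H0: P(positive) = 0.5, so the number of positives S ~ Bin(13, 0.5).
Step 4: Two-sided exact p-value = sum of Bin(13,0.5) probabilities at or below the observed probability = 1.000000.
Step 5: alpha = 0.05. fail to reject H0.

n_eff = 13, pos = 6, neg = 7, p = 1.000000, fail to reject H0.


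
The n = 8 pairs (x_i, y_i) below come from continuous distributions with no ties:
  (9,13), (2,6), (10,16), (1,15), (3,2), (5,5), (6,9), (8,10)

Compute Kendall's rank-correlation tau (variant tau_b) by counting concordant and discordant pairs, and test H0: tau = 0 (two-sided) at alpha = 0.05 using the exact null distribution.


Step 1: Enumerate the 28 unordered pairs (i,j) with i<j and classify each by sign(x_j-x_i) * sign(y_j-y_i).
  (1,2):dx=-7,dy=-7->C; (1,3):dx=+1,dy=+3->C; (1,4):dx=-8,dy=+2->D; (1,5):dx=-6,dy=-11->C
  (1,6):dx=-4,dy=-8->C; (1,7):dx=-3,dy=-4->C; (1,8):dx=-1,dy=-3->C; (2,3):dx=+8,dy=+10->C
  (2,4):dx=-1,dy=+9->D; (2,5):dx=+1,dy=-4->D; (2,6):dx=+3,dy=-1->D; (2,7):dx=+4,dy=+3->C
  (2,8):dx=+6,dy=+4->C; (3,4):dx=-9,dy=-1->C; (3,5):dx=-7,dy=-14->C; (3,6):dx=-5,dy=-11->C
  (3,7):dx=-4,dy=-7->C; (3,8):dx=-2,dy=-6->C; (4,5):dx=+2,dy=-13->D; (4,6):dx=+4,dy=-10->D
  (4,7):dx=+5,dy=-6->D; (4,8):dx=+7,dy=-5->D; (5,6):dx=+2,dy=+3->C; (5,7):dx=+3,dy=+7->C
  (5,8):dx=+5,dy=+8->C; (6,7):dx=+1,dy=+4->C; (6,8):dx=+3,dy=+5->C; (7,8):dx=+2,dy=+1->C
Step 2: C = 20, D = 8, total pairs = 28.
Step 3: tau = (C - D)/(n(n-1)/2) = (20 - 8)/28 = 0.428571.
Step 4: Exact two-sided p-value (enumerate n! = 40320 permutations of y under H0): p = 0.178869.
Step 5: alpha = 0.05. fail to reject H0.

tau_b = 0.4286 (C=20, D=8), p = 0.178869, fail to reject H0.


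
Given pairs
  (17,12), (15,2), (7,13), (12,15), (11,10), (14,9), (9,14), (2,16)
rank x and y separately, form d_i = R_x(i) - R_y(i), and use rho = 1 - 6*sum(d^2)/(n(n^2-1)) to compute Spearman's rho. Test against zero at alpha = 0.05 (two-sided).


Step 1: Rank x and y separately (midranks; no ties here).
rank(x): 17->8, 15->7, 7->2, 12->5, 11->4, 14->6, 9->3, 2->1
rank(y): 12->4, 2->1, 13->5, 15->7, 10->3, 9->2, 14->6, 16->8
Step 2: d_i = R_x(i) - R_y(i); compute d_i^2.
  (8-4)^2=16, (7-1)^2=36, (2-5)^2=9, (5-7)^2=4, (4-3)^2=1, (6-2)^2=16, (3-6)^2=9, (1-8)^2=49
sum(d^2) = 140.
Step 3: rho = 1 - 6*140 / (8*(8^2 - 1)) = 1 - 840/504 = -0.666667.
Step 4: Under H0, t = rho * sqrt((n-2)/(1-rho^2)) = -2.1909 ~ t(6).
Step 5: Two-sided p-value from the t-distribution with 6 df = 0.070988.
Step 6: alpha = 0.05. fail to reject H0.

rho = -0.6667, p = 0.070988, fail to reject H0 at alpha = 0.05.


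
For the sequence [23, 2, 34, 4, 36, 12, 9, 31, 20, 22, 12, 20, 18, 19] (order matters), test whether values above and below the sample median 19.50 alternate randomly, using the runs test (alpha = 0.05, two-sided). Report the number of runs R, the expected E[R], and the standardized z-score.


Step 1: Compute median = 19.50; label A = above, B = below.
Labels in order: ABABABBAAABABB  (n_A = 7, n_B = 7)
Step 2: Count runs R = 10.
Step 3: Under H0 (random ordering), E[R] = 2*n_A*n_B/(n_A+n_B) + 1 = 2*7*7/14 + 1 = 8.0000.
        Var[R] = 2*n_A*n_B*(2*n_A*n_B - n_A - n_B) / ((n_A+n_B)^2 * (n_A+n_B-1)) = 8232/2548 = 3.2308.
        SD[R] = 1.7974.
Step 4: Continuity-corrected z = (R - 0.5 - E[R]) / SD[R] = (10 - 0.5 - 8.0000) / 1.7974 = 0.8345.
Step 5: Two-sided p-value via normal approximation = 2*(1 - Phi(|z|)) = 0.403986.
Step 6: alpha = 0.05. fail to reject H0.

R = 10, z = 0.8345, p = 0.403986, fail to reject H0.


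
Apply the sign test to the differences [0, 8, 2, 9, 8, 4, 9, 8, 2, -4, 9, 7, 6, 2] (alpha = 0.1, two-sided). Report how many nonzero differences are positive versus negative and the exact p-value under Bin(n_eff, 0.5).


Step 1: Discard zero differences. Original n = 14; n_eff = number of nonzero differences = 13.
Nonzero differences (with sign): +8, +2, +9, +8, +4, +9, +8, +2, -4, +9, +7, +6, +2
Step 2: Count signs: positive = 12, negative = 1.
Step 3: Under H0: P(positive) = 0.5, so the number of positives S ~ Bin(13, 0.5).
Step 4: Two-sided exact p-value = sum of Bin(13,0.5) probabilities at or below the observed probability = 0.003418.
Step 5: alpha = 0.1. reject H0.

n_eff = 13, pos = 12, neg = 1, p = 0.003418, reject H0.


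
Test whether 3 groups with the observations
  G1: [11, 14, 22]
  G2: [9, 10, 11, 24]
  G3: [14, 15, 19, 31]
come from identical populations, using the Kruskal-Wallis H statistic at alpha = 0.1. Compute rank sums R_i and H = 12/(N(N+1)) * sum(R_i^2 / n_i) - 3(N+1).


Step 1: Combine all N = 11 observations and assign midranks.
sorted (value, group, rank): (9,G2,1), (10,G2,2), (11,G1,3.5), (11,G2,3.5), (14,G1,5.5), (14,G3,5.5), (15,G3,7), (19,G3,8), (22,G1,9), (24,G2,10), (31,G3,11)
Step 2: Sum ranks within each group.
R_1 = 18 (n_1 = 3)
R_2 = 16.5 (n_2 = 4)
R_3 = 31.5 (n_3 = 4)
Step 3: H = 12/(N(N+1)) * sum(R_i^2/n_i) - 3(N+1)
     = 12/(11*12) * (18^2/3 + 16.5^2/4 + 31.5^2/4) - 3*12
     = 0.090909 * 424.125 - 36
     = 2.556818.
Step 4: Ties present; correction factor C = 1 - 12/(11^3 - 11) = 0.990909. Corrected H = 2.556818 / 0.990909 = 2.580275.
Step 5: Under H0, H ~ chi^2(2); p-value = 0.275233.
Step 6: alpha = 0.1. fail to reject H0.

H = 2.5803, df = 2, p = 0.275233, fail to reject H0.


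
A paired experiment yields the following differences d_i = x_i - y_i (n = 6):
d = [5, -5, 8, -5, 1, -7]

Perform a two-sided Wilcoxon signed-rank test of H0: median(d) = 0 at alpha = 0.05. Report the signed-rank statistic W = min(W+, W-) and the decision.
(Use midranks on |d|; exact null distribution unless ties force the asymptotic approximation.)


Step 1: Drop any zero differences (none here) and take |d_i|.
|d| = [5, 5, 8, 5, 1, 7]
Step 2: Midrank |d_i| (ties get averaged ranks).
ranks: |5|->3, |5|->3, |8|->6, |5|->3, |1|->1, |7|->5
Step 3: Attach original signs; sum ranks with positive sign and with negative sign.
W+ = 3 + 6 + 1 = 10
W- = 3 + 3 + 5 = 11
(Check: W+ + W- = 21 should equal n(n+1)/2 = 21.)
Step 4: Test statistic W = min(W+, W-) = 10.
Step 5: Ties in |d|, so use the tie-corrected normal approximation.
        E[W] = n(n+1)/4 = 6*7/4 = 10.5.
        Tie groups: |d|=5 (t=3); sum(t^3 - t) = 24.
        Var[W] = n(n+1)(2n+1)/24 - sum(t^3-t)/48 = 546/24 - 24/48 = 22.25.
        z = (W - E[W]) / sqrt(Var[W]) = (10 - 10.5) / 4.7170 = -0.1060.
        Two-sided p = 2*Phi(z) = 0.915583.
Step 6: alpha = 0.05. fail to reject H0.

W+ = 10, W- = 11, W = min = 10, p = 0.915583, fail to reject H0.


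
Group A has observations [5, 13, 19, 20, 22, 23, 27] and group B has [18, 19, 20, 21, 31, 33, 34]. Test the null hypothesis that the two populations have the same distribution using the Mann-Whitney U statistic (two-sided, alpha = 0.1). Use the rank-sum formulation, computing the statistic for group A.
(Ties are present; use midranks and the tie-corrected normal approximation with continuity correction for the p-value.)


Step 1: Combine and sort all 14 observations; assign midranks.
sorted (value, group): (5,X), (13,X), (18,Y), (19,X), (19,Y), (20,X), (20,Y), (21,Y), (22,X), (23,X), (27,X), (31,Y), (33,Y), (34,Y)
ranks: 5->1, 13->2, 18->3, 19->4.5, 19->4.5, 20->6.5, 20->6.5, 21->8, 22->9, 23->10, 27->11, 31->12, 33->13, 34->14
Step 2: Rank sum for X: R1 = 1 + 2 + 4.5 + 6.5 + 9 + 10 + 11 = 44.
Step 3: U_X = R1 - n1(n1+1)/2 = 44 - 7*8/2 = 44 - 28 = 16.
       U_Y = n1*n2 - U_X = 49 - 16 = 33.
Step 4: Ties are present, so use the tie-corrected normal approximation (with continuity correction) for the p-value.
Step 5: p-value = 0.305620; compare to alpha = 0.1. fail to reject H0.

U_X = 16, p = 0.305620, fail to reject H0 at alpha = 0.1.


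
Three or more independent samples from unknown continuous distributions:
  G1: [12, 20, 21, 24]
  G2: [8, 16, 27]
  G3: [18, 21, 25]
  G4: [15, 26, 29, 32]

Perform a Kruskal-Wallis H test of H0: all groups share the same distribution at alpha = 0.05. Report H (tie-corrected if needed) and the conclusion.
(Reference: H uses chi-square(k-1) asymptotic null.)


Step 1: Combine all N = 14 observations and assign midranks.
sorted (value, group, rank): (8,G2,1), (12,G1,2), (15,G4,3), (16,G2,4), (18,G3,5), (20,G1,6), (21,G1,7.5), (21,G3,7.5), (24,G1,9), (25,G3,10), (26,G4,11), (27,G2,12), (29,G4,13), (32,G4,14)
Step 2: Sum ranks within each group.
R_1 = 24.5 (n_1 = 4)
R_2 = 17 (n_2 = 3)
R_3 = 22.5 (n_3 = 3)
R_4 = 41 (n_4 = 4)
Step 3: H = 12/(N(N+1)) * sum(R_i^2/n_i) - 3(N+1)
     = 12/(14*15) * (24.5^2/4 + 17^2/3 + 22.5^2/3 + 41^2/4) - 3*15
     = 0.057143 * 835.396 - 45
     = 2.736905.
Step 4: Ties present; correction factor C = 1 - 6/(14^3 - 14) = 0.997802. Corrected H = 2.736905 / 0.997802 = 2.742933.
Step 5: Under H0, H ~ chi^2(3); p-value = 0.432980.
Step 6: alpha = 0.05. fail to reject H0.

H = 2.7429, df = 3, p = 0.432980, fail to reject H0.


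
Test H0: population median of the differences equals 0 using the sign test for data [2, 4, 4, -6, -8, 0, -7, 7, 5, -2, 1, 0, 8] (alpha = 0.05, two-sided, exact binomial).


Step 1: Discard zero differences. Original n = 13; n_eff = number of nonzero differences = 11.
Nonzero differences (with sign): +2, +4, +4, -6, -8, -7, +7, +5, -2, +1, +8
Step 2: Count signs: positive = 7, negative = 4.
Step 3: Under H0: P(positive) = 0.5, so the number of positives S ~ Bin(11, 0.5).
Step 4: Two-sided exact p-value = sum of Bin(11,0.5) probabilities at or below the observed probability = 0.548828.
Step 5: alpha = 0.05. fail to reject H0.

n_eff = 11, pos = 7, neg = 4, p = 0.548828, fail to reject H0.


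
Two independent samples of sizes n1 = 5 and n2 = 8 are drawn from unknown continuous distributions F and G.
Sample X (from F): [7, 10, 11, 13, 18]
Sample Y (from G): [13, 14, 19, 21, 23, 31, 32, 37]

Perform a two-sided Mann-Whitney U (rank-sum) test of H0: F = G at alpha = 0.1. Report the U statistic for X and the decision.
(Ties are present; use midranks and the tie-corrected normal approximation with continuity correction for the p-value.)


Step 1: Combine and sort all 13 observations; assign midranks.
sorted (value, group): (7,X), (10,X), (11,X), (13,X), (13,Y), (14,Y), (18,X), (19,Y), (21,Y), (23,Y), (31,Y), (32,Y), (37,Y)
ranks: 7->1, 10->2, 11->3, 13->4.5, 13->4.5, 14->6, 18->7, 19->8, 21->9, 23->10, 31->11, 32->12, 37->13
Step 2: Rank sum for X: R1 = 1 + 2 + 3 + 4.5 + 7 = 17.5.
Step 3: U_X = R1 - n1(n1+1)/2 = 17.5 - 5*6/2 = 17.5 - 15 = 2.5.
       U_Y = n1*n2 - U_X = 40 - 2.5 = 37.5.
Step 4: Ties are present, so use the tie-corrected normal approximation (with continuity correction) for the p-value.
Step 5: p-value = 0.012704; compare to alpha = 0.1. reject H0.

U_X = 2.5, p = 0.012704, reject H0 at alpha = 0.1.


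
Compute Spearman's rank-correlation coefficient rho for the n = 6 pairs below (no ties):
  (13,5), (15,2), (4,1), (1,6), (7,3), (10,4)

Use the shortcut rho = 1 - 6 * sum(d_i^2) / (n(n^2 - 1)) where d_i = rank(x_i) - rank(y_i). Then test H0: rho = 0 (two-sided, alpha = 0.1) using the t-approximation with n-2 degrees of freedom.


Step 1: Rank x and y separately (midranks; no ties here).
rank(x): 13->5, 15->6, 4->2, 1->1, 7->3, 10->4
rank(y): 5->5, 2->2, 1->1, 6->6, 3->3, 4->4
Step 2: d_i = R_x(i) - R_y(i); compute d_i^2.
  (5-5)^2=0, (6-2)^2=16, (2-1)^2=1, (1-6)^2=25, (3-3)^2=0, (4-4)^2=0
sum(d^2) = 42.
Step 3: rho = 1 - 6*42 / (6*(6^2 - 1)) = 1 - 252/210 = -0.200000.
Step 4: Under H0, t = rho * sqrt((n-2)/(1-rho^2)) = -0.4082 ~ t(4).
Step 5: Two-sided p-value from the t-distribution with 4 df = 0.704000.
Step 6: alpha = 0.1. fail to reject H0.

rho = -0.2000, p = 0.704000, fail to reject H0 at alpha = 0.1.


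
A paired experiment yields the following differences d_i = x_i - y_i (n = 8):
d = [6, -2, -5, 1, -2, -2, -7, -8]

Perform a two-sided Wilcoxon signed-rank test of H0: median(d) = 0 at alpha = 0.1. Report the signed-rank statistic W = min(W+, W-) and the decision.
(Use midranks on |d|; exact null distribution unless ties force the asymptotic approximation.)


Step 1: Drop any zero differences (none here) and take |d_i|.
|d| = [6, 2, 5, 1, 2, 2, 7, 8]
Step 2: Midrank |d_i| (ties get averaged ranks).
ranks: |6|->6, |2|->3, |5|->5, |1|->1, |2|->3, |2|->3, |7|->7, |8|->8
Step 3: Attach original signs; sum ranks with positive sign and with negative sign.
W+ = 6 + 1 = 7
W- = 3 + 5 + 3 + 3 + 7 + 8 = 29
(Check: W+ + W- = 36 should equal n(n+1)/2 = 36.)
Step 4: Test statistic W = min(W+, W-) = 7.
Step 5: Ties in |d|, so use the tie-corrected normal approximation.
        E[W] = n(n+1)/4 = 8*9/4 = 18.
        Tie groups: |d|=2 (t=3); sum(t^3 - t) = 24.
        Var[W] = n(n+1)(2n+1)/24 - sum(t^3-t)/48 = 1224/24 - 24/48 = 50.5.
        z = (W - E[W]) / sqrt(Var[W]) = (7 - 18) / 7.1063 = -1.5479.
        Two-sided p = 2*Phi(z) = 0.121643.
Step 6: alpha = 0.1. fail to reject H0.

W+ = 7, W- = 29, W = min = 7, p = 0.121643, fail to reject H0.


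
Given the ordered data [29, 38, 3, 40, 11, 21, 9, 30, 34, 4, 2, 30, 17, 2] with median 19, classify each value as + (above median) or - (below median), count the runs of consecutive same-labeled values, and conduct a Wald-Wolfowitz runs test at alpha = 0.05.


Step 1: Compute median = 19; label A = above, B = below.
Labels in order: AABABABAABBABB  (n_A = 7, n_B = 7)
Step 2: Count runs R = 10.
Step 3: Under H0 (random ordering), E[R] = 2*n_A*n_B/(n_A+n_B) + 1 = 2*7*7/14 + 1 = 8.0000.
        Var[R] = 2*n_A*n_B*(2*n_A*n_B - n_A - n_B) / ((n_A+n_B)^2 * (n_A+n_B-1)) = 8232/2548 = 3.2308.
        SD[R] = 1.7974.
Step 4: Continuity-corrected z = (R - 0.5 - E[R]) / SD[R] = (10 - 0.5 - 8.0000) / 1.7974 = 0.8345.
Step 5: Two-sided p-value via normal approximation = 2*(1 - Phi(|z|)) = 0.403986.
Step 6: alpha = 0.05. fail to reject H0.

R = 10, z = 0.8345, p = 0.403986, fail to reject H0.


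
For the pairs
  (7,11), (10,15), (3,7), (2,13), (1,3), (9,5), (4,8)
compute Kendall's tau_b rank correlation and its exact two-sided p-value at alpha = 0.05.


Step 1: Enumerate the 21 unordered pairs (i,j) with i<j and classify each by sign(x_j-x_i) * sign(y_j-y_i).
  (1,2):dx=+3,dy=+4->C; (1,3):dx=-4,dy=-4->C; (1,4):dx=-5,dy=+2->D; (1,5):dx=-6,dy=-8->C
  (1,6):dx=+2,dy=-6->D; (1,7):dx=-3,dy=-3->C; (2,3):dx=-7,dy=-8->C; (2,4):dx=-8,dy=-2->C
  (2,5):dx=-9,dy=-12->C; (2,6):dx=-1,dy=-10->C; (2,7):dx=-6,dy=-7->C; (3,4):dx=-1,dy=+6->D
  (3,5):dx=-2,dy=-4->C; (3,6):dx=+6,dy=-2->D; (3,7):dx=+1,dy=+1->C; (4,5):dx=-1,dy=-10->C
  (4,6):dx=+7,dy=-8->D; (4,7):dx=+2,dy=-5->D; (5,6):dx=+8,dy=+2->C; (5,7):dx=+3,dy=+5->C
  (6,7):dx=-5,dy=+3->D
Step 2: C = 14, D = 7, total pairs = 21.
Step 3: tau = (C - D)/(n(n-1)/2) = (14 - 7)/21 = 0.333333.
Step 4: Exact two-sided p-value (enumerate n! = 5040 permutations of y under H0): p = 0.381349.
Step 5: alpha = 0.05. fail to reject H0.

tau_b = 0.3333 (C=14, D=7), p = 0.381349, fail to reject H0.


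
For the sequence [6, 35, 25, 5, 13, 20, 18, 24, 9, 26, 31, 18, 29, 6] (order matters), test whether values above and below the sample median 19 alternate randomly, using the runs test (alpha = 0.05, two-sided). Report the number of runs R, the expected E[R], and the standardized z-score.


Step 1: Compute median = 19; label A = above, B = below.
Labels in order: BAABBABABAABAB  (n_A = 7, n_B = 7)
Step 2: Count runs R = 11.
Step 3: Under H0 (random ordering), E[R] = 2*n_A*n_B/(n_A+n_B) + 1 = 2*7*7/14 + 1 = 8.0000.
        Var[R] = 2*n_A*n_B*(2*n_A*n_B - n_A - n_B) / ((n_A+n_B)^2 * (n_A+n_B-1)) = 8232/2548 = 3.2308.
        SD[R] = 1.7974.
Step 4: Continuity-corrected z = (R - 0.5 - E[R]) / SD[R] = (11 - 0.5 - 8.0000) / 1.7974 = 1.3909.
Step 5: Two-sided p-value via normal approximation = 2*(1 - Phi(|z|)) = 0.164264.
Step 6: alpha = 0.05. fail to reject H0.

R = 11, z = 1.3909, p = 0.164264, fail to reject H0.


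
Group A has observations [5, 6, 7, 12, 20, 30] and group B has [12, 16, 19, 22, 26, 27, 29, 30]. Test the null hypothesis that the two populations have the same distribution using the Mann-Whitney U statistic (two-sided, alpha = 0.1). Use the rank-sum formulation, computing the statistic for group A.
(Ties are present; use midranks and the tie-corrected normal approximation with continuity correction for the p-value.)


Step 1: Combine and sort all 14 observations; assign midranks.
sorted (value, group): (5,X), (6,X), (7,X), (12,X), (12,Y), (16,Y), (19,Y), (20,X), (22,Y), (26,Y), (27,Y), (29,Y), (30,X), (30,Y)
ranks: 5->1, 6->2, 7->3, 12->4.5, 12->4.5, 16->6, 19->7, 20->8, 22->9, 26->10, 27->11, 29->12, 30->13.5, 30->13.5
Step 2: Rank sum for X: R1 = 1 + 2 + 3 + 4.5 + 8 + 13.5 = 32.
Step 3: U_X = R1 - n1(n1+1)/2 = 32 - 6*7/2 = 32 - 21 = 11.
       U_Y = n1*n2 - U_X = 48 - 11 = 37.
Step 4: Ties are present, so use the tie-corrected normal approximation (with continuity correction) for the p-value.
Step 5: p-value = 0.105813; compare to alpha = 0.1. fail to reject H0.

U_X = 11, p = 0.105813, fail to reject H0 at alpha = 0.1.


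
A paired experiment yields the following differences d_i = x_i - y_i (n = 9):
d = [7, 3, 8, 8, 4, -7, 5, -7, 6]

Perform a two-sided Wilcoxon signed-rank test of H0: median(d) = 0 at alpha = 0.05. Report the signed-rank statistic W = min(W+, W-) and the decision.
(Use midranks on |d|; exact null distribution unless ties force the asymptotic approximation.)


Step 1: Drop any zero differences (none here) and take |d_i|.
|d| = [7, 3, 8, 8, 4, 7, 5, 7, 6]
Step 2: Midrank |d_i| (ties get averaged ranks).
ranks: |7|->6, |3|->1, |8|->8.5, |8|->8.5, |4|->2, |7|->6, |5|->3, |7|->6, |6|->4
Step 3: Attach original signs; sum ranks with positive sign and with negative sign.
W+ = 6 + 1 + 8.5 + 8.5 + 2 + 3 + 4 = 33
W- = 6 + 6 = 12
(Check: W+ + W- = 45 should equal n(n+1)/2 = 45.)
Step 4: Test statistic W = min(W+, W-) = 12.
Step 5: Ties in |d|, so use the tie-corrected normal approximation.
        E[W] = n(n+1)/4 = 9*10/4 = 22.5.
        Tie groups: |d|=7 (t=3), |d|=8 (t=2); sum(t^3 - t) = 30.
        Var[W] = n(n+1)(2n+1)/24 - sum(t^3-t)/48 = 1710/24 - 30/48 = 70.625.
        z = (W - E[W]) / sqrt(Var[W]) = (12 - 22.5) / 8.4039 = -1.2494.
        Two-sided p = 2*Phi(z) = 0.211510.
Step 6: alpha = 0.05. fail to reject H0.

W+ = 33, W- = 12, W = min = 12, p = 0.211510, fail to reject H0.


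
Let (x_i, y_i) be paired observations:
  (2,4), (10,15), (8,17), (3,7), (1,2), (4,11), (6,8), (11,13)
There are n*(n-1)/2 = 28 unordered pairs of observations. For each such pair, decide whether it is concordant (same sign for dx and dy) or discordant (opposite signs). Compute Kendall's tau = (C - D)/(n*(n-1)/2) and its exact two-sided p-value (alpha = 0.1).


Step 1: Enumerate the 28 unordered pairs (i,j) with i<j and classify each by sign(x_j-x_i) * sign(y_j-y_i).
  (1,2):dx=+8,dy=+11->C; (1,3):dx=+6,dy=+13->C; (1,4):dx=+1,dy=+3->C; (1,5):dx=-1,dy=-2->C
  (1,6):dx=+2,dy=+7->C; (1,7):dx=+4,dy=+4->C; (1,8):dx=+9,dy=+9->C; (2,3):dx=-2,dy=+2->D
  (2,4):dx=-7,dy=-8->C; (2,5):dx=-9,dy=-13->C; (2,6):dx=-6,dy=-4->C; (2,7):dx=-4,dy=-7->C
  (2,8):dx=+1,dy=-2->D; (3,4):dx=-5,dy=-10->C; (3,5):dx=-7,dy=-15->C; (3,6):dx=-4,dy=-6->C
  (3,7):dx=-2,dy=-9->C; (3,8):dx=+3,dy=-4->D; (4,5):dx=-2,dy=-5->C; (4,6):dx=+1,dy=+4->C
  (4,7):dx=+3,dy=+1->C; (4,8):dx=+8,dy=+6->C; (5,6):dx=+3,dy=+9->C; (5,7):dx=+5,dy=+6->C
  (5,8):dx=+10,dy=+11->C; (6,7):dx=+2,dy=-3->D; (6,8):dx=+7,dy=+2->C; (7,8):dx=+5,dy=+5->C
Step 2: C = 24, D = 4, total pairs = 28.
Step 3: tau = (C - D)/(n(n-1)/2) = (24 - 4)/28 = 0.714286.
Step 4: Exact two-sided p-value (enumerate n! = 40320 permutations of y under H0): p = 0.014137.
Step 5: alpha = 0.1. reject H0.

tau_b = 0.7143 (C=24, D=4), p = 0.014137, reject H0.


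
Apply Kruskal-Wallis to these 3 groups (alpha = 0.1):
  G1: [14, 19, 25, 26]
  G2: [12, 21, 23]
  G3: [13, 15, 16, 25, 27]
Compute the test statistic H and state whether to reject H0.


Step 1: Combine all N = 12 observations and assign midranks.
sorted (value, group, rank): (12,G2,1), (13,G3,2), (14,G1,3), (15,G3,4), (16,G3,5), (19,G1,6), (21,G2,7), (23,G2,8), (25,G1,9.5), (25,G3,9.5), (26,G1,11), (27,G3,12)
Step 2: Sum ranks within each group.
R_1 = 29.5 (n_1 = 4)
R_2 = 16 (n_2 = 3)
R_3 = 32.5 (n_3 = 5)
Step 3: H = 12/(N(N+1)) * sum(R_i^2/n_i) - 3(N+1)
     = 12/(12*13) * (29.5^2/4 + 16^2/3 + 32.5^2/5) - 3*13
     = 0.076923 * 514.146 - 39
     = 0.549679.
Step 4: Ties present; correction factor C = 1 - 6/(12^3 - 12) = 0.996503. Corrected H = 0.549679 / 0.996503 = 0.551608.
Step 5: Under H0, H ~ chi^2(2); p-value = 0.758962.
Step 6: alpha = 0.1. fail to reject H0.

H = 0.5516, df = 2, p = 0.758962, fail to reject H0.


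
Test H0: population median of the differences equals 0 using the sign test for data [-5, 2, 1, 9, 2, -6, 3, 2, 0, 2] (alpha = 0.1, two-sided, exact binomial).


Step 1: Discard zero differences. Original n = 10; n_eff = number of nonzero differences = 9.
Nonzero differences (with sign): -5, +2, +1, +9, +2, -6, +3, +2, +2
Step 2: Count signs: positive = 7, negative = 2.
Step 3: Under H0: P(positive) = 0.5, so the number of positives S ~ Bin(9, 0.5).
Step 4: Two-sided exact p-value = sum of Bin(9,0.5) probabilities at or below the observed probability = 0.179688.
Step 5: alpha = 0.1. fail to reject H0.

n_eff = 9, pos = 7, neg = 2, p = 0.179688, fail to reject H0.


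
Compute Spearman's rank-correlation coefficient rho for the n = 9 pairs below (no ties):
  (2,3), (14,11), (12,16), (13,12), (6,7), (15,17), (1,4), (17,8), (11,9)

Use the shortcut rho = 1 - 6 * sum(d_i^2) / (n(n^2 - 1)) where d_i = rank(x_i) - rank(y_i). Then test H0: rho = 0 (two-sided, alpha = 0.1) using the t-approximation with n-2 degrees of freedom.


Step 1: Rank x and y separately (midranks; no ties here).
rank(x): 2->2, 14->7, 12->5, 13->6, 6->3, 15->8, 1->1, 17->9, 11->4
rank(y): 3->1, 11->6, 16->8, 12->7, 7->3, 17->9, 4->2, 8->4, 9->5
Step 2: d_i = R_x(i) - R_y(i); compute d_i^2.
  (2-1)^2=1, (7-6)^2=1, (5-8)^2=9, (6-7)^2=1, (3-3)^2=0, (8-9)^2=1, (1-2)^2=1, (9-4)^2=25, (4-5)^2=1
sum(d^2) = 40.
Step 3: rho = 1 - 6*40 / (9*(9^2 - 1)) = 1 - 240/720 = 0.666667.
Step 4: Under H0, t = rho * sqrt((n-2)/(1-rho^2)) = 2.3664 ~ t(7).
Step 5: Two-sided p-value from the t-distribution with 7 df = 0.049867.
Step 6: alpha = 0.1. reject H0.

rho = 0.6667, p = 0.049867, reject H0 at alpha = 0.1.


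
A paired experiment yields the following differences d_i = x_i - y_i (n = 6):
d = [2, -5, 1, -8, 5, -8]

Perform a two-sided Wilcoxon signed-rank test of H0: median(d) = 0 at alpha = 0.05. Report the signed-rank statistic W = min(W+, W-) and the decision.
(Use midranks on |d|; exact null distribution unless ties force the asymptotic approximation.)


Step 1: Drop any zero differences (none here) and take |d_i|.
|d| = [2, 5, 1, 8, 5, 8]
Step 2: Midrank |d_i| (ties get averaged ranks).
ranks: |2|->2, |5|->3.5, |1|->1, |8|->5.5, |5|->3.5, |8|->5.5
Step 3: Attach original signs; sum ranks with positive sign and with negative sign.
W+ = 2 + 1 + 3.5 = 6.5
W- = 3.5 + 5.5 + 5.5 = 14.5
(Check: W+ + W- = 21 should equal n(n+1)/2 = 21.)
Step 4: Test statistic W = min(W+, W-) = 6.5.
Step 5: Ties in |d|, so use the tie-corrected normal approximation.
        E[W] = n(n+1)/4 = 6*7/4 = 10.5.
        Tie groups: |d|=5 (t=2), |d|=8 (t=2); sum(t^3 - t) = 12.
        Var[W] = n(n+1)(2n+1)/24 - sum(t^3-t)/48 = 546/24 - 12/48 = 22.5.
        z = (W - E[W]) / sqrt(Var[W]) = (6.5 - 10.5) / 4.7434 = -0.8433.
        Two-sided p = 2*Phi(z) = 0.399075.
Step 6: alpha = 0.05. fail to reject H0.

W+ = 6.5, W- = 14.5, W = min = 6.5, p = 0.399075, fail to reject H0.


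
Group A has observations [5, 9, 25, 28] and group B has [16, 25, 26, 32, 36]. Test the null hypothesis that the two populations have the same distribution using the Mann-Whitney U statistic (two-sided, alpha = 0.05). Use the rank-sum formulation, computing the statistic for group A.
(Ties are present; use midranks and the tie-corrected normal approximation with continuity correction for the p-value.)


Step 1: Combine and sort all 9 observations; assign midranks.
sorted (value, group): (5,X), (9,X), (16,Y), (25,X), (25,Y), (26,Y), (28,X), (32,Y), (36,Y)
ranks: 5->1, 9->2, 16->3, 25->4.5, 25->4.5, 26->6, 28->7, 32->8, 36->9
Step 2: Rank sum for X: R1 = 1 + 2 + 4.5 + 7 = 14.5.
Step 3: U_X = R1 - n1(n1+1)/2 = 14.5 - 4*5/2 = 14.5 - 10 = 4.5.
       U_Y = n1*n2 - U_X = 20 - 4.5 = 15.5.
Step 4: Ties are present, so use the tie-corrected normal approximation (with continuity correction) for the p-value.
Step 5: p-value = 0.218742; compare to alpha = 0.05. fail to reject H0.

U_X = 4.5, p = 0.218742, fail to reject H0 at alpha = 0.05.


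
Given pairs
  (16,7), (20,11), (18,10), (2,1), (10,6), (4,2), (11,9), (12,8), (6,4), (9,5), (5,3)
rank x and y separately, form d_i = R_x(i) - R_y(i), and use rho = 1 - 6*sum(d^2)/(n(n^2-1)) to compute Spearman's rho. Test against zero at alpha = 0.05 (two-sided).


Step 1: Rank x and y separately (midranks; no ties here).
rank(x): 16->9, 20->11, 18->10, 2->1, 10->6, 4->2, 11->7, 12->8, 6->4, 9->5, 5->3
rank(y): 7->7, 11->11, 10->10, 1->1, 6->6, 2->2, 9->9, 8->8, 4->4, 5->5, 3->3
Step 2: d_i = R_x(i) - R_y(i); compute d_i^2.
  (9-7)^2=4, (11-11)^2=0, (10-10)^2=0, (1-1)^2=0, (6-6)^2=0, (2-2)^2=0, (7-9)^2=4, (8-8)^2=0, (4-4)^2=0, (5-5)^2=0, (3-3)^2=0
sum(d^2) = 8.
Step 3: rho = 1 - 6*8 / (11*(11^2 - 1)) = 1 - 48/1320 = 0.963636.
Step 4: Under H0, t = rho * sqrt((n-2)/(1-rho^2)) = 10.8186 ~ t(9).
Step 5: Two-sided p-value from the t-distribution with 9 df = 0.000002.
Step 6: alpha = 0.05. reject H0.

rho = 0.9636, p = 0.000002, reject H0 at alpha = 0.05.
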